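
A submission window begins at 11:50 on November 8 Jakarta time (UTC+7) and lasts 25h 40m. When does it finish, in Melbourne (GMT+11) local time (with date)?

Melbourne is 4:00 ahead of Jakarta.
After 25 hours and 40 minutes it is 13:30 (Nov 9) in Jakarta.
Shift by the zone difference: 13:30 + 4:00 = 17:30 on Nov 9 in Melbourne.

17:30 on Nov 9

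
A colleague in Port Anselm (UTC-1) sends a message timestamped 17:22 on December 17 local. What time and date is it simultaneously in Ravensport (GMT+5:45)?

In UTC: 17:22 + 1:00 = 18:22 on Dec 17.
Ravensport is UTC+5:45: 18:22 + 5:45 = 00:07 on Dec 18.

00:07 on December 18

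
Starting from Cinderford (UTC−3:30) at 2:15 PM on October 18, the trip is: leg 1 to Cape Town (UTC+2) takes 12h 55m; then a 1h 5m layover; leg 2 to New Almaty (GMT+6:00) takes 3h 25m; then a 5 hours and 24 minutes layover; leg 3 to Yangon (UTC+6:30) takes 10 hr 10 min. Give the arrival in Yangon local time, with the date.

9:14 AM on October 20

Convert departure to UTC: 2:15 PM + 3:30 = 5:45 PM UTC on Oct 18.
Add 12 hours 55 minutes leg 1 → 6:40 AM UTC (Oct 19).
Add 1 hour 5 minutes layover in Cape Town → 7:45 AM UTC.
Add 3 hours 25 minutes leg 2 → 11:10 AM UTC.
Add 5 hours and 24 minutes layover in New Almaty → 4:34 PM UTC.
Add 10 hours and 10 minutes leg 3 → 2:44 AM UTC (Oct 20).
Yangon is UTC+6:30, so local arrival = 2:44 AM + 6:30 = 9:14 AM on Oct 20.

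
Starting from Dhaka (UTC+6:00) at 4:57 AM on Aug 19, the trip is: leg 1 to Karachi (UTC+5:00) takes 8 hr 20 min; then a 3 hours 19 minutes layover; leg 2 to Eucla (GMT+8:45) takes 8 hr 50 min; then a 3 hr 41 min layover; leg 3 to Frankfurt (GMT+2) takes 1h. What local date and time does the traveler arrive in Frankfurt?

2:07 AM on August 20

Convert departure to UTC: 4:57 AM − 6:00 = 10:57 PM UTC on Aug 18.
Add 8 hours 20 minutes leg 1 → 7:17 AM UTC (Aug 19).
Add 3 hours and 19 minutes layover in Karachi → 10:36 AM UTC.
Add 8 hours and 50 minutes leg 2 → 7:26 PM UTC.
Add 3 hours and 41 minutes layover in Eucla → 11:07 PM UTC.
Add 1 hour leg 3 → 12:07 AM UTC (Aug 20).
Frankfurt is UTC+2:00, so local arrival = 12:07 AM + 2:00 = 2:07 AM on Aug 20.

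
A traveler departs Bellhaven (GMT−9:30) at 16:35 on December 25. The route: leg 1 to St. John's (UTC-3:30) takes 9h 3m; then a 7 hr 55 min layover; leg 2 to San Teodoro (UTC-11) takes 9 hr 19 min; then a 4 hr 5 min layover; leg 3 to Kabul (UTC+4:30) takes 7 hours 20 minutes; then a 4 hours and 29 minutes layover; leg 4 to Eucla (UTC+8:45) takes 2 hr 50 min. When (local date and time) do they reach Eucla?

Convert departure to UTC: 16:35 + 9:30 = 02:05 UTC on Dec 26.
Add 9 hours 3 minutes leg 1 → 11:08 UTC.
Add 7 hours 55 minutes layover in St. John's → 19:03 UTC.
Add 9 hours and 19 minutes leg 2 → 04:22 UTC (Dec 27).
Add 4 hours 5 minutes layover in San Teodoro → 08:27 UTC.
Add 7 hours 20 minutes leg 3 → 15:47 UTC.
Add 4 hours 29 minutes layover in Kabul → 20:16 UTC.
Add 2 hours and 50 minutes leg 4 → 23:06 UTC.
Eucla is UTC+8:45, so local arrival = 23:06 + 8:45 = 07:51 on Dec 28.

07:51 on Dec 28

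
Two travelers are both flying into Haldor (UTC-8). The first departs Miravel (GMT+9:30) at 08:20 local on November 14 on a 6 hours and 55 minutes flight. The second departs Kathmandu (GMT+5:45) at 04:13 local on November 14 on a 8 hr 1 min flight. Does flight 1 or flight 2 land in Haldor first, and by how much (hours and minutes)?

the first, by 44 minutes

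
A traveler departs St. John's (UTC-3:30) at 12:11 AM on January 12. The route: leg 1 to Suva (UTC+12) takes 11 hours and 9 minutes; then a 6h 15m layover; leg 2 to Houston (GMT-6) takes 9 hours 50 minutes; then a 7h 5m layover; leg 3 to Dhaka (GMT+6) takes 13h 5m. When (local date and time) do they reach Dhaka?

Convert departure to UTC: 12:11 AM + 3:30 = 3:41 AM UTC on Jan 12.
Add 11 hours 9 minutes leg 1 → 2:50 PM UTC.
Add 6 hours and 15 minutes layover in Suva → 9:05 PM UTC.
Add 9 hours 50 minutes leg 2 → 6:55 AM UTC (Jan 13).
Add 7 hours 5 minutes layover in Houston → 2:00 PM UTC.
Add 13 hours and 5 minutes leg 3 → 3:05 AM UTC (Jan 14).
Dhaka is UTC+6:00, so local arrival = 3:05 AM + 6:00 = 9:05 AM on Jan 14.

9:05 AM on January 14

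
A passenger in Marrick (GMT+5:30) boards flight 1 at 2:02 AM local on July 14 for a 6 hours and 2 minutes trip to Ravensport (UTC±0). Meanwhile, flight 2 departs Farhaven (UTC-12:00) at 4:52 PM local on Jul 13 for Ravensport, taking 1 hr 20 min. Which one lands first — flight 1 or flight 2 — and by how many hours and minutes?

Flight 1 in UTC: 2:02 AM − 5:30 = 8:32 PM on Jul 13.
+6 hours 2 minutes → arrive 2:34 AM UTC on Jul 14.
Flight 2 in UTC: 4:52 PM + 12:00 = 4:52 AM on Jul 14.
+1 hour 20 minutes → arrive 6:12 AM UTC on Jul 14.
Flight 1 lands earlier by 3 hours 38 minutes.

the first, by 3 hours 38 minutes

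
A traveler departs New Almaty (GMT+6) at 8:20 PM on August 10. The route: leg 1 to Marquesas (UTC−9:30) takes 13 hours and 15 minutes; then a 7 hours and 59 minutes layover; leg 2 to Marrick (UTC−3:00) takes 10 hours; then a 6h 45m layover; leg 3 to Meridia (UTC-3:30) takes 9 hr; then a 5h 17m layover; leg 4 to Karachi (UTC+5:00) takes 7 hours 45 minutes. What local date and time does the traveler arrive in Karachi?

Convert departure to UTC: 8:20 PM − 6:00 = 2:20 PM UTC on Aug 10.
Add 13 hours and 15 minutes leg 1 → 3:35 AM UTC (Aug 11).
Add 7 hours 59 minutes layover in Marquesas → 11:34 AM UTC.
Add 10 hours leg 2 → 9:34 PM UTC.
Add 6 hours and 45 minutes layover in Marrick → 4:19 AM UTC (Aug 12).
Add 9 hours leg 3 → 1:19 PM UTC.
Add 5 hours 17 minutes layover in Meridia → 6:36 PM UTC.
Add 7 hours and 45 minutes leg 4 → 2:21 AM UTC (Aug 13).
Karachi is UTC+5:00, so local arrival = 2:21 AM + 5:00 = 7:21 AM on Aug 13.

7:21 AM on Aug 13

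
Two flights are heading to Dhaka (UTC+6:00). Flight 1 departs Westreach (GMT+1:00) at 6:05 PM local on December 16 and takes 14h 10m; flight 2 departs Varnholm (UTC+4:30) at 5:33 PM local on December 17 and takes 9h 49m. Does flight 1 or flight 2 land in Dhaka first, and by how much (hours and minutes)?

the first, by 15 hours 37 minutes

Flight 1 in UTC: 6:05 PM − 1:00 = 5:05 PM on Dec 16.
+14 hours 10 minutes → arrive 7:15 AM UTC on Dec 17.
Flight 2 in UTC: 5:33 PM − 4:30 = 1:03 PM on Dec 17.
+9 hours and 49 minutes → arrive 10:52 PM UTC on Dec 17.
Flight 1 lands earlier by 15 hours 37 minutes.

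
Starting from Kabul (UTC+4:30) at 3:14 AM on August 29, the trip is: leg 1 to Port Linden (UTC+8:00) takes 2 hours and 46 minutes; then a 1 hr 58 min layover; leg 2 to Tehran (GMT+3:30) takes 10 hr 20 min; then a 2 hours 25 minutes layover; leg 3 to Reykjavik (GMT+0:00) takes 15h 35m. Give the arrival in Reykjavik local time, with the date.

7:48 AM on August 30

Convert departure to UTC: 3:14 AM − 4:30 = 10:44 PM UTC on Aug 28.
Add 2 hours 46 minutes leg 1 → 1:30 AM UTC (Aug 29).
Add 1 hour and 58 minutes layover in Port Linden → 3:28 AM UTC.
Add 10 hours 20 minutes leg 2 → 1:48 PM UTC.
Add 2 hours 25 minutes layover in Tehran → 4:13 PM UTC.
Add 15 hours 35 minutes leg 3 → 7:48 AM UTC (Aug 30).
Reykjavik is UTC+0, so local arrival is the same: 7:48 AM on Aug 30.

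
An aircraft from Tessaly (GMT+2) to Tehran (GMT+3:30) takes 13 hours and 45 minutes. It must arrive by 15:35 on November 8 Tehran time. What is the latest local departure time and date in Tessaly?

00:20 on Nov 8

Target arrival in UTC: 15:35 − 3:30 = 12:05 on Nov 8.
Subtract 13 hours and 45 minutes → departure 22:20 UTC on Nov 7.
Tessaly is UTC+2:00: 22:20 + 2:00 = 00:20 on Nov 8.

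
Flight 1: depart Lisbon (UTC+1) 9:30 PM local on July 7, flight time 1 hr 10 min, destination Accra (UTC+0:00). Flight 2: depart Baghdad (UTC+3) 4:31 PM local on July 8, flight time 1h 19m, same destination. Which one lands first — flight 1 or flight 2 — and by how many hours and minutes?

the first, by 17 hours 10 minutes

Flight 1 in UTC: 9:30 PM − 1:00 = 8:30 PM on Jul 7.
+1 hour and 10 minutes → arrive 9:40 PM UTC on Jul 7.
Flight 2 in UTC: 4:31 PM − 3:00 = 1:31 PM on Jul 8.
+1 hour 19 minutes → arrive 2:50 PM UTC on Jul 8.
Flight 1 lands earlier by 17 hours 10 minutes.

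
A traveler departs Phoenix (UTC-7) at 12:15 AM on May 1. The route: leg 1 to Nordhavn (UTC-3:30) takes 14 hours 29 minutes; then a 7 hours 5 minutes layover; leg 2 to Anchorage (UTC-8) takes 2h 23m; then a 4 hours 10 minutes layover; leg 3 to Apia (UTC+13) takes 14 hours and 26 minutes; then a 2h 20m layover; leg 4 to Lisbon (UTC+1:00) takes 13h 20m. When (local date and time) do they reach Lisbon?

6:28 PM on May 3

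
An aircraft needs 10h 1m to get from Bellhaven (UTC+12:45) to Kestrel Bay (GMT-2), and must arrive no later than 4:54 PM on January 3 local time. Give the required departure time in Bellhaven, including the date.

9:38 PM on Jan 3

Target arrival in UTC: 4:54 PM + 2:00 = 6:54 PM on Jan 3.
Subtract 10 hours 1 minute → departure 8:53 AM UTC on Jan 3.
Bellhaven is UTC+12:45: 8:53 AM + 12:45 = 9:38 PM on Jan 3.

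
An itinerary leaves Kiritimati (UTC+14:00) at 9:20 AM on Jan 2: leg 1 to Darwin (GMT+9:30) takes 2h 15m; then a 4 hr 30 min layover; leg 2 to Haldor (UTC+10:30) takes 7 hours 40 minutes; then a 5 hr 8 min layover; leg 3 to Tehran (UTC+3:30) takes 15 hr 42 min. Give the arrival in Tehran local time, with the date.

10:05 AM on January 3

Convert departure to UTC: 9:20 AM − 14:00 = 7:20 PM UTC on Jan 1.
Add 2 hours and 15 minutes leg 1 → 9:35 PM UTC.
Add 4 hours and 30 minutes layover in Darwin → 2:05 AM UTC (Jan 2).
Add 7 hours and 40 minutes leg 2 → 9:45 AM UTC.
Add 5 hours and 8 minutes layover in Haldor → 2:53 PM UTC.
Add 15 hours and 42 minutes leg 3 → 6:35 AM UTC (Jan 3).
Tehran is UTC+3:30, so local arrival = 6:35 AM + 3:30 = 10:05 AM on Jan 3.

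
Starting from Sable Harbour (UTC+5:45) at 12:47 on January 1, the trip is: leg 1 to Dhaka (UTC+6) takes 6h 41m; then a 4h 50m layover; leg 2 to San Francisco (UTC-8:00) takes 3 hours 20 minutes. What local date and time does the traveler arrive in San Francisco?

13:53 on Jan 1

Convert departure to UTC: 12:47 − 5:45 = 07:02 UTC on Jan 1.
Add 6 hours 41 minutes leg 1 → 13:43 UTC.
Add 4 hours 50 minutes layover in Dhaka → 18:33 UTC.
Add 3 hours and 20 minutes leg 2 → 21:53 UTC.
San Francisco is UTC−8:00, so local arrival = 21:53 − 8:00 = 13:53 on Jan 1.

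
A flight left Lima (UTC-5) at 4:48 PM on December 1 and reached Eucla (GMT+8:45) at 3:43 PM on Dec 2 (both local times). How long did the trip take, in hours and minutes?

Departure in UTC: 4:48 PM + 5:00 = 9:48 PM on Dec 1.
Arrival in UTC: 3:43 PM − 8:45 = 6:58 AM on Dec 2.
Elapsed = 6:58 AM − 9:48 PM (+1 day) = 9 hours 10 minutes.

9 hours 10 minutes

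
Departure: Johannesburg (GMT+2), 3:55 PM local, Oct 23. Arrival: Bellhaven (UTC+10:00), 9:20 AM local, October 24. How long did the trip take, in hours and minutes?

Departure in UTC: 3:55 PM − 2:00 = 1:55 PM on Oct 23.
Arrival in UTC: 9:20 AM − 10:00 = 11:20 PM on Oct 23.
Elapsed = 11:20 PM − 1:55 PM = 9 hours 25 minutes.

9 hours 25 minutes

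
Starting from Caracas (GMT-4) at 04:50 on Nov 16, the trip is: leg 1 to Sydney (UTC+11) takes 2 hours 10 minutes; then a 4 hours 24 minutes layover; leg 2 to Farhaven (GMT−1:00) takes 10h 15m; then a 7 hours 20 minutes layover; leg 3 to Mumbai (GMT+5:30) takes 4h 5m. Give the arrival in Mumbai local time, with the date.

18:34 on November 17

Convert departure to UTC: 04:50 + 4:00 = 08:50 UTC on Nov 16.
Add 2 hours and 10 minutes leg 1 → 11:00 UTC.
Add 4 hours and 24 minutes layover in Sydney → 15:24 UTC.
Add 10 hours 15 minutes leg 2 → 01:39 UTC (Nov 17).
Add 7 hours 20 minutes layover in Farhaven → 08:59 UTC.
Add 4 hours 5 minutes leg 3 → 13:04 UTC.
Mumbai is UTC+5:30, so local arrival = 13:04 + 5:30 = 18:34 on Nov 17.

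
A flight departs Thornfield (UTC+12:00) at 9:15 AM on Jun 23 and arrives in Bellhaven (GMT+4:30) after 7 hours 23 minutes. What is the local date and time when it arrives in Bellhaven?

Convert departure to UTC: 9:15 AM − 12:00 = 9:15 PM UTC on Jun 22.
Add 7 hours 23 minutes travel time → 4:38 AM UTC (Jun 23).
Bellhaven is UTC+4:30, so local arrival = 4:38 AM + 4:30 = 9:08 AM on Jun 23.

9:08 AM on June 23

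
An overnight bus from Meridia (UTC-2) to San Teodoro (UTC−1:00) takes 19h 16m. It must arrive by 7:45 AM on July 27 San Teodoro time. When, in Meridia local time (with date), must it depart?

11:29 AM on July 26

Target arrival in UTC: 7:45 AM + 1:00 = 8:45 AM on Jul 27.
Subtract 19 hours and 16 minutes → departure 1:29 PM UTC on Jul 26.
Meridia is UTC−2:00: 1:29 PM − 2:00 = 11:29 AM on Jul 26.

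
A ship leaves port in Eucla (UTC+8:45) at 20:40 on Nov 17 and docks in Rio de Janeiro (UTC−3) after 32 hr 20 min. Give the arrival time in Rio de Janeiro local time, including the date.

17:15 on Nov 18

Convert departure to UTC: 20:40 − 8:45 = 11:55 UTC on Nov 17.
Add 32 hours 20 minutes travel time → 20:15 UTC (Nov 18).
Rio de Janeiro is UTC−3:00, so local arrival = 20:15 − 3:00 = 17:15 on Nov 18.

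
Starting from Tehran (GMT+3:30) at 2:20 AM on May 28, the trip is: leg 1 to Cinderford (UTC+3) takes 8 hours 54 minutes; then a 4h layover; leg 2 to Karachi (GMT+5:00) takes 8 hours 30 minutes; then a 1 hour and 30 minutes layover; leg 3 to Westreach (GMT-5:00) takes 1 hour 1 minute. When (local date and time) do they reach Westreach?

5:45 PM on May 28

Convert departure to UTC: 2:20 AM − 3:30 = 10:50 PM UTC on May 27.
Add 8 hours 54 minutes leg 1 → 7:44 AM UTC (May 28).
Add 4 hours layover in Cinderford → 11:44 AM UTC.
Add 8 hours 30 minutes leg 2 → 8:14 PM UTC.
Add 1 hour and 30 minutes layover in Karachi → 9:44 PM UTC.
Add 1 hour 1 minute leg 3 → 10:45 PM UTC.
Westreach is UTC−5:00, so local arrival = 10:45 PM − 5:00 = 5:45 PM on May 28.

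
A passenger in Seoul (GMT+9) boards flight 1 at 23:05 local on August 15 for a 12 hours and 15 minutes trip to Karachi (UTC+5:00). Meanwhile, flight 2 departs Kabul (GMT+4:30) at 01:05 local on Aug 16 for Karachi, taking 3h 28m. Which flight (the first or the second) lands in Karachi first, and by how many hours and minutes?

the second, by 2 hours 17 minutes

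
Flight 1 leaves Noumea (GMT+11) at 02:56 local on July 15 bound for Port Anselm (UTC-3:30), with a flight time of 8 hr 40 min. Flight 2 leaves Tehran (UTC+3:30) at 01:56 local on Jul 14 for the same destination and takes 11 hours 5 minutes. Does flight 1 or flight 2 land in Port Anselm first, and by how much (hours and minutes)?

Flight 1 in UTC: 02:56 − 11:00 = 15:56 on Jul 14.
+8 hours 40 minutes → arrive 00:36 UTC on Jul 15.
Flight 2 in UTC: 01:56 − 3:30 = 22:26 on Jul 13.
+11 hours and 5 minutes → arrive 09:31 UTC on Jul 14.
Flight 2 lands earlier by 15 hours 5 minutes.

the second, by 15 hours 5 minutes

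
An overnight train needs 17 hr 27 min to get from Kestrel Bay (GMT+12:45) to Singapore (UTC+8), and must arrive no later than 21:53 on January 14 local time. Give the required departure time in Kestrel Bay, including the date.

Target arrival in UTC: 21:53 − 8:00 = 13:53 on Jan 14.
Subtract 17 hours 27 minutes → departure 20:26 UTC on Jan 13.
Kestrel Bay is UTC+12:45: 20:26 + 12:45 = 09:11 on Jan 14.

09:11 on January 14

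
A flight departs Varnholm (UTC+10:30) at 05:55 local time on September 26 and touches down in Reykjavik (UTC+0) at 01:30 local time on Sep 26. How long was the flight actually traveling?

Departure in UTC: 05:55 − 10:30 = 19:25 on Sep 25.
Arrival is already UTC: 01:30 on Sep 26.
Elapsed = 01:30 − 19:25 (+1 day) = 6 hours 5 minutes.

6 hours 5 minutes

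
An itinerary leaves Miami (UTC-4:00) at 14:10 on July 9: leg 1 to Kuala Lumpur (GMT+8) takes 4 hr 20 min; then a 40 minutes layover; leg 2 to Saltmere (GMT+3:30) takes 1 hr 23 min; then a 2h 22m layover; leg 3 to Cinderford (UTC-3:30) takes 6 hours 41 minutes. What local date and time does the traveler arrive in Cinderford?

Convert departure to UTC: 14:10 + 4:00 = 18:10 UTC on Jul 9.
Add 4 hours and 20 minutes leg 1 → 22:30 UTC.
Add 40 minutes layover in Kuala Lumpur → 23:10 UTC.
Add 1 hour and 23 minutes leg 2 → 00:33 UTC (Jul 10).
Add 2 hours and 22 minutes layover in Saltmere → 02:55 UTC.
Add 6 hours 41 minutes leg 3 → 09:36 UTC.
Cinderford is UTC−3:30, so local arrival = 09:36 − 3:30 = 06:06 on Jul 10.

06:06 on July 10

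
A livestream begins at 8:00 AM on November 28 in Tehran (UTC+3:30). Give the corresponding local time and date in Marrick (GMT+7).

11:30 AM on Nov 28

Marrick is 3:30 ahead of Tehran.
Shift by the zone difference: 8:00 AM + 3:30 = 11:30 AM on Nov 28 in Marrick.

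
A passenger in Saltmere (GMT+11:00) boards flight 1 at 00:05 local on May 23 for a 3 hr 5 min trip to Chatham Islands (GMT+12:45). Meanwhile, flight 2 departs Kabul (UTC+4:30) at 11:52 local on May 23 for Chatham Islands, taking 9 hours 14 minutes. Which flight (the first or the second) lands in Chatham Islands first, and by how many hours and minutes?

the first, by 24 hours 26 minutes

Flight 1 in UTC: 00:05 − 11:00 = 13:05 on May 22.
+3 hours and 5 minutes → arrive 16:10 UTC on May 22.
Flight 2 in UTC: 11:52 − 4:30 = 07:22 on May 23.
+9 hours 14 minutes → arrive 16:36 UTC on May 23.
Flight 1 lands earlier by 24 hours 26 minutes.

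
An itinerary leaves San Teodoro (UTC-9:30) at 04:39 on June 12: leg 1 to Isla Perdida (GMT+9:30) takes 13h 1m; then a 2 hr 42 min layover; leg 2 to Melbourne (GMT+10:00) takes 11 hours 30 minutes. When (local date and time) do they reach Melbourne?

Convert departure to UTC: 04:39 + 9:30 = 14:09 UTC on Jun 12.
Add 13 hours and 1 minute leg 1 → 03:10 UTC (Jun 13).
Add 2 hours 42 minutes layover in Isla Perdida → 05:52 UTC.
Add 11 hours 30 minutes leg 2 → 17:22 UTC.
Melbourne is UTC+10:00, so local arrival = 17:22 + 10:00 = 03:22 on Jun 14.

03:22 on Jun 14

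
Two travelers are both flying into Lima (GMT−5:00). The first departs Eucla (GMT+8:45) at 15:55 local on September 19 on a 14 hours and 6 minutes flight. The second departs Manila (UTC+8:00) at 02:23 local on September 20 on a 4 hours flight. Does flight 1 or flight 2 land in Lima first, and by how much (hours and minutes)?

Flight 1 in UTC: 15:55 − 8:45 = 07:10 on Sep 19.
+14 hours and 6 minutes → arrive 21:16 UTC on Sep 19.
Flight 2 in UTC: 02:23 − 8:00 = 18:23 on Sep 19.
+4 hours → arrive 22:23 UTC on Sep 19.
Flight 1 lands earlier by 1 hour 7 minutes.

the first, by 1 hour 7 minutes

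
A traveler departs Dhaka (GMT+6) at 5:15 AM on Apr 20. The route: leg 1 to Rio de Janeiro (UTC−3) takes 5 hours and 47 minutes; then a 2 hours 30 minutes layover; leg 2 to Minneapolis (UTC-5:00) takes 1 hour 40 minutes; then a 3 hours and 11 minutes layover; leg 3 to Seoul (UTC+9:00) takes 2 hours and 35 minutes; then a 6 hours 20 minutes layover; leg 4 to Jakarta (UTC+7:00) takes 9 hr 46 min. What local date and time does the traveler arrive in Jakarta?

Convert departure to UTC: 5:15 AM − 6:00 = 11:15 PM UTC on Apr 19.
Add 5 hours 47 minutes leg 1 → 5:02 AM UTC (Apr 20).
Add 2 hours and 30 minutes layover in Rio de Janeiro → 7:32 AM UTC.
Add 1 hour and 40 minutes leg 2 → 9:12 AM UTC.
Add 3 hours 11 minutes layover in Minneapolis → 12:23 PM UTC.
Add 2 hours 35 minutes leg 3 → 2:58 PM UTC.
Add 6 hours and 20 minutes layover in Seoul → 9:18 PM UTC.
Add 9 hours 46 minutes leg 4 → 7:04 AM UTC (Apr 21).
Jakarta is UTC+7:00, so local arrival = 7:04 AM + 7:00 = 2:04 PM on Apr 21.

2:04 PM on April 21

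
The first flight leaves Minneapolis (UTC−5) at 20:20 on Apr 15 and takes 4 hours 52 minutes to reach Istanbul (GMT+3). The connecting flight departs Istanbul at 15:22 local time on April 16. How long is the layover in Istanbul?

6 hours 10 minutes

Convert departure to UTC: 20:20 + 5:00 = 01:20 UTC on Apr 16.
Add 4 hours 52 minutes flight time → 06:12 UTC.
Istanbul is UTC+3:00, so local arrival = 06:12 + 3:00 = 09:12 on Apr 16.
Layover = 15:22 − 09:12 = 6 hours 10 minutes.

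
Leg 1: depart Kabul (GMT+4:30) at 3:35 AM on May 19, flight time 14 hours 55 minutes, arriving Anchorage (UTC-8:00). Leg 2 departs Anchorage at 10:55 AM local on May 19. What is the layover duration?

4 hours 55 minutes

Convert departure to UTC: 3:35 AM − 4:30 = 11:05 PM UTC on May 18.
Add 14 hours 55 minutes flight time → 2:00 PM UTC (May 19).
Anchorage is UTC−8:00, so local arrival = 2:00 PM − 8:00 = 6:00 AM on May 19.
Layover = 10:55 AM − 6:00 AM = 4 hours 55 minutes.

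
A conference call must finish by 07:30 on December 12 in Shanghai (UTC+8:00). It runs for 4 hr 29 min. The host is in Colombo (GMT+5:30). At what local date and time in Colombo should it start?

00:31 on December 12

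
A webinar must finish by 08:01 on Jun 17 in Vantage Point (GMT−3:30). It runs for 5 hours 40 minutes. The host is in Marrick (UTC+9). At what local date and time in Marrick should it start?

Target end time in UTC: 08:01 + 3:30 = 11:31 on Jun 17.
Subtract 5 hours 40 minutes → start 05:51 UTC on Jun 17.
Marrick is UTC+9:00: 05:51 + 9:00 = 14:51 on Jun 17.

14:51 on Jun 17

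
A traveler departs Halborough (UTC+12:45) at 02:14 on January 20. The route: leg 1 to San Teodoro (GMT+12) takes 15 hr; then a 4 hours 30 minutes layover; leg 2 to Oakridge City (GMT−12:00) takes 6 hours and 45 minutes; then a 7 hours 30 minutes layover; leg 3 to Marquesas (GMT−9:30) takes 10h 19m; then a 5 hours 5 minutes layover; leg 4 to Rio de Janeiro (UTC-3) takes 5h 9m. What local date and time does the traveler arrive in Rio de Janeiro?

16:47 on January 21

Convert departure to UTC: 02:14 − 12:45 = 13:29 UTC on Jan 19.
Add 15 hours leg 1 → 04:29 UTC (Jan 20).
Add 4 hours and 30 minutes layover in San Teodoro → 08:59 UTC.
Add 6 hours 45 minutes leg 2 → 15:44 UTC.
Add 7 hours 30 minutes layover in Oakridge City → 23:14 UTC.
Add 10 hours 19 minutes leg 3 → 09:33 UTC (Jan 21).
Add 5 hours and 5 minutes layover in Marquesas → 14:38 UTC.
Add 5 hours and 9 minutes leg 4 → 19:47 UTC.
Rio de Janeiro is UTC−3:00, so local arrival = 19:47 − 3:00 = 16:47 on Jan 21.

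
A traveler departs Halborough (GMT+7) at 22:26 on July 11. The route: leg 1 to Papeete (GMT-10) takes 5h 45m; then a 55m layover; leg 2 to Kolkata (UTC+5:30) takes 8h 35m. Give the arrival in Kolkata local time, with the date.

Convert departure to UTC: 22:26 − 7:00 = 15:26 UTC on Jul 11.
Add 5 hours and 45 minutes leg 1 → 21:11 UTC.
Add 55 minutes layover in Papeete → 22:06 UTC.
Add 8 hours and 35 minutes leg 2 → 06:41 UTC (Jul 12).
Kolkata is UTC+5:30, so local arrival = 06:41 + 5:30 = 12:11 on Jul 12.

12:11 on July 12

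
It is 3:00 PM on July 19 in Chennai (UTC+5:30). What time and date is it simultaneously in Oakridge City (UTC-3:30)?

In UTC: 3:00 PM − 5:30 = 9:30 AM on Jul 19.
Oakridge City is UTC−3:30: 9:30 AM − 3:30 = 6:00 AM on Jul 19.

6:00 AM on July 19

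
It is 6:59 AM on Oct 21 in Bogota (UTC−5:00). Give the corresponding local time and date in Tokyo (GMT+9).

In UTC: 6:59 AM + 5:00 = 11:59 AM on Oct 21.
Tokyo is UTC+9:00: 11:59 AM + 9:00 = 8:59 PM on Oct 21.

8:59 PM on October 21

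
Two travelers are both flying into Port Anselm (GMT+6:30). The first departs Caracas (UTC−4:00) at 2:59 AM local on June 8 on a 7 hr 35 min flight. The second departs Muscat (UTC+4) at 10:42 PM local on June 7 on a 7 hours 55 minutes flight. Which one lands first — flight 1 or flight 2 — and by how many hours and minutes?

Flight 1 in UTC: 2:59 AM + 4:00 = 6:59 AM on Jun 8.
+7 hours 35 minutes → arrive 2:34 PM UTC on Jun 8.
Flight 2 in UTC: 10:42 PM − 4:00 = 6:42 PM on Jun 7.
+7 hours 55 minutes → arrive 2:37 AM UTC on Jun 8.
Flight 2 lands earlier by 11 hours 57 minutes.

the second, by 11 hours 57 minutes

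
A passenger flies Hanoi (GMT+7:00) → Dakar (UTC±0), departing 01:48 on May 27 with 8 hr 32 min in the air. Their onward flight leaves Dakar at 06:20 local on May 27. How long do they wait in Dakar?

3 hours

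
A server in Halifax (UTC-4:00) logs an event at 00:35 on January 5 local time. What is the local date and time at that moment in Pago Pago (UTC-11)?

Pago Pago is 7:00 behind Halifax.
Shift by the zone difference: 00:35 − 7:00 = 17:35 on Jan 4 in Pago Pago.

17:35 on January 4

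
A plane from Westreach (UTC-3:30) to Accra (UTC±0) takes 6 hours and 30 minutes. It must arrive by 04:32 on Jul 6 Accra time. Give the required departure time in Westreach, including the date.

Target arrival is already UTC: 04:32 on Jul 6.
Subtract 6 hours 30 minutes → departure 22:02 UTC on Jul 5.
Westreach is UTC−3:30: 22:02 − 3:30 = 18:32 on Jul 5.

18:32 on July 5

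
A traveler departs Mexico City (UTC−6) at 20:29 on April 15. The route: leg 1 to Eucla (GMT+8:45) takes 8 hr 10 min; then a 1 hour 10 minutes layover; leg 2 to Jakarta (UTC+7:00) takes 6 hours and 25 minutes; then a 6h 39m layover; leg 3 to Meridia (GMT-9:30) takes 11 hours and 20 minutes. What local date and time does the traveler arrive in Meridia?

Convert departure to UTC: 20:29 + 6:00 = 02:29 UTC on Apr 16.
Add 8 hours 10 minutes leg 1 → 10:39 UTC.
Add 1 hour and 10 minutes layover in Eucla → 11:49 UTC.
Add 6 hours 25 minutes leg 2 → 18:14 UTC.
Add 6 hours 39 minutes layover in Jakarta → 00:53 UTC (Apr 17).
Add 11 hours 20 minutes leg 3 → 12:13 UTC.
Meridia is UTC−9:30, so local arrival = 12:13 − 9:30 = 02:43 on Apr 17.

02:43 on April 17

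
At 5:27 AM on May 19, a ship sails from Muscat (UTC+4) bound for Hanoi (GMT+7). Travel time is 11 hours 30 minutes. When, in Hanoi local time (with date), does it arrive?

7:57 PM on May 19

Convert departure to UTC: 5:27 AM − 4:00 = 1:27 AM UTC on May 19.
Add 11 hours 30 minutes travel time → 12:57 PM UTC.
Hanoi is UTC+7:00, so local arrival = 12:57 PM + 7:00 = 7:57 PM on May 19.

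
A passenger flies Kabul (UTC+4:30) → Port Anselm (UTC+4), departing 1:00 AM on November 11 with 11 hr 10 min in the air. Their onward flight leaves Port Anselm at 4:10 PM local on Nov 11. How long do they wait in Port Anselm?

4 hours 30 minutes

Convert departure to UTC: 1:00 AM − 4:30 = 8:30 PM UTC on Nov 10.
Add 11 hours and 10 minutes flight time → 7:40 AM UTC (Nov 11).
Port Anselm is UTC+4:00, so local arrival = 7:40 AM + 4:00 = 11:40 AM on Nov 11.
Layover = 4:10 PM − 11:40 AM = 4 hours 30 minutes.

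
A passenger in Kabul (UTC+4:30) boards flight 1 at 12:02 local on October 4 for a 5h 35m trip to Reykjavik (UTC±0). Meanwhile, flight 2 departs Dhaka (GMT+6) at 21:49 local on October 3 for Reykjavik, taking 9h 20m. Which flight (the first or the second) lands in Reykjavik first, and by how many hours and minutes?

the second, by 11 hours 58 minutes

Flight 1 in UTC: 12:02 − 4:30 = 07:32 on Oct 4.
+5 hours and 35 minutes → arrive 13:07 UTC on Oct 4.
Flight 2 in UTC: 21:49 − 6:00 = 15:49 on Oct 3.
+9 hours 20 minutes → arrive 01:09 UTC on Oct 4.
Flight 2 lands earlier by 11 hours 58 minutes.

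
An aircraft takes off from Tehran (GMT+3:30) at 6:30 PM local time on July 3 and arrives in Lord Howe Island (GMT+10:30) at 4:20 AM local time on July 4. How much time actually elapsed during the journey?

Lord Howe Island is 7:00 ahead of Tehran.
Clock-face elapsed time (ignoring zones) is 9 hours 50 minutes.
Actual elapsed = 9 hours 50 minutes − 7:00 = 2 hours 50 minutes.

2 hours 50 minutes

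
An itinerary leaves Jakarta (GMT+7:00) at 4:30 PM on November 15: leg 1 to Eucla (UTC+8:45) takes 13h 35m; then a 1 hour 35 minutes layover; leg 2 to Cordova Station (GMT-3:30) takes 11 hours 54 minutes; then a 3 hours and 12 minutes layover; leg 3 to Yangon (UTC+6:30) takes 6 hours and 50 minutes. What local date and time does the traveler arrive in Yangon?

Convert departure to UTC: 4:30 PM − 7:00 = 9:30 AM UTC on Nov 15.
Add 13 hours and 35 minutes leg 1 → 11:05 PM UTC.
Add 1 hour 35 minutes layover in Eucla → 12:40 AM UTC (Nov 16).
Add 11 hours and 54 minutes leg 2 → 12:34 PM UTC.
Add 3 hours and 12 minutes layover in Cordova Station → 3:46 PM UTC.
Add 6 hours and 50 minutes leg 3 → 10:36 PM UTC.
Yangon is UTC+6:30, so local arrival = 10:36 PM + 6:30 = 5:06 AM on Nov 17.

5:06 AM on November 17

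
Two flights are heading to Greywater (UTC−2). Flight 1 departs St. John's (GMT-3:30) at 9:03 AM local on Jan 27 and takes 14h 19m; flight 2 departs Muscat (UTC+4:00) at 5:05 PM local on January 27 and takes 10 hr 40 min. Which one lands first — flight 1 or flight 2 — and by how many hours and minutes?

Flight 1 in UTC: 9:03 AM + 3:30 = 12:33 PM on Jan 27.
+14 hours and 19 minutes → arrive 2:52 AM UTC on Jan 28.
Flight 2 in UTC: 5:05 PM − 4:00 = 1:05 PM on Jan 27.
+10 hours 40 minutes → arrive 11:45 PM UTC on Jan 27.
Flight 2 lands earlier by 3 hours 7 minutes.

the second, by 3 hours 7 minutes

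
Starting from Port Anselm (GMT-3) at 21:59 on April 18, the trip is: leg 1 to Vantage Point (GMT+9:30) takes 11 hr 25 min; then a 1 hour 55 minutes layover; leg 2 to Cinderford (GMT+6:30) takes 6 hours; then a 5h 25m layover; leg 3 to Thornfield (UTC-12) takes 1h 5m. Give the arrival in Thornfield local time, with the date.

Convert departure to UTC: 21:59 + 3:00 = 00:59 UTC on Apr 19.
Add 11 hours 25 minutes leg 1 → 12:24 UTC.
Add 1 hour and 55 minutes layover in Vantage Point → 14:19 UTC.
Add 6 hours leg 2 → 20:19 UTC.
Add 5 hours and 25 minutes layover in Cinderford → 01:44 UTC (Apr 20).
Add 1 hour and 5 minutes leg 3 → 02:49 UTC.
Thornfield is UTC−12:00, so local arrival = 02:49 − 12:00 = 14:49 on Apr 19.

14:49 on April 19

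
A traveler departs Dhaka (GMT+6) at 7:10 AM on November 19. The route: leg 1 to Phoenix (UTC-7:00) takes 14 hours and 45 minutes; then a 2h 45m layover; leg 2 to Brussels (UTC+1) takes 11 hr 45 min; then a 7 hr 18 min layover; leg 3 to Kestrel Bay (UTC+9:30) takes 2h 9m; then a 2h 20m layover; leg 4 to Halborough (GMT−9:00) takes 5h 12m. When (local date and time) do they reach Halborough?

Convert departure to UTC: 7:10 AM − 6:00 = 1:10 AM UTC on Nov 19.
Add 14 hours 45 minutes leg 1 → 3:55 PM UTC.
Add 2 hours 45 minutes layover in Phoenix → 6:40 PM UTC.
Add 11 hours and 45 minutes leg 2 → 6:25 AM UTC (Nov 20).
Add 7 hours 18 minutes layover in Brussels → 1:43 PM UTC.
Add 2 hours 9 minutes leg 3 → 3:52 PM UTC.
Add 2 hours 20 minutes layover in Kestrel Bay → 6:12 PM UTC.
Add 5 hours and 12 minutes leg 4 → 11:24 PM UTC.
Halborough is UTC−9:00, so local arrival = 11:24 PM − 9:00 = 2:24 PM on Nov 20.

2:24 PM on Nov 20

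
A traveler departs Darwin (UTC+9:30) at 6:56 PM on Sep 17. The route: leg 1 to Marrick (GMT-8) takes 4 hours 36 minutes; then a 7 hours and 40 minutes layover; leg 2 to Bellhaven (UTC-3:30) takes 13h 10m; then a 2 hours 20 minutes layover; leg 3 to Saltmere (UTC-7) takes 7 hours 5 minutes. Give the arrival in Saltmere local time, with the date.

Convert departure to UTC: 6:56 PM − 9:30 = 9:26 AM UTC on Sep 17.
Add 4 hours and 36 minutes leg 1 → 2:02 PM UTC.
Add 7 hours and 40 minutes layover in Marrick → 9:42 PM UTC.
Add 13 hours 10 minutes leg 2 → 10:52 AM UTC (Sep 18).
Add 2 hours 20 minutes layover in Bellhaven → 1:12 PM UTC.
Add 7 hours and 5 minutes leg 3 → 8:17 PM UTC.
Saltmere is UTC−7:00, so local arrival = 8:17 PM − 7:00 = 1:17 PM on Sep 18.

1:17 PM on September 18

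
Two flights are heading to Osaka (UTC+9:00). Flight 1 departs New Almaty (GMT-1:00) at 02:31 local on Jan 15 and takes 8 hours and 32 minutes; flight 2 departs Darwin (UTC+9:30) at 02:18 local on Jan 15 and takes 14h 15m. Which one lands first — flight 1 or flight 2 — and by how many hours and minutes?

Flight 1 in UTC: 02:31 + 1:00 = 03:31 on Jan 15.
+8 hours and 32 minutes → arrive 12:03 UTC on Jan 15.
Flight 2 in UTC: 02:18 − 9:30 = 16:48 on Jan 14.
+14 hours 15 minutes → arrive 07:03 UTC on Jan 15.
Flight 2 lands earlier by 5 hours.

the second, by 5 hours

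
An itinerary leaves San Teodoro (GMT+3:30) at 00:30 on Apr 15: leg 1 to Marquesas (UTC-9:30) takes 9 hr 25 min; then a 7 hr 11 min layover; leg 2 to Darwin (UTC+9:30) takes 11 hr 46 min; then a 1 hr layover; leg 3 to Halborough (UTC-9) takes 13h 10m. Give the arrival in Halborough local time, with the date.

Convert departure to UTC: 00:30 − 3:30 = 21:00 UTC on Apr 14.
Add 9 hours and 25 minutes leg 1 → 06:25 UTC (Apr 15).
Add 7 hours 11 minutes layover in Marquesas → 13:36 UTC.
Add 11 hours and 46 minutes leg 2 → 01:22 UTC (Apr 16).
Add 1 hour layover in Darwin → 02:22 UTC.
Add 13 hours 10 minutes leg 3 → 15:32 UTC.
Halborough is UTC−9:00, so local arrival = 15:32 − 9:00 = 06:32 on Apr 16.

06:32 on April 16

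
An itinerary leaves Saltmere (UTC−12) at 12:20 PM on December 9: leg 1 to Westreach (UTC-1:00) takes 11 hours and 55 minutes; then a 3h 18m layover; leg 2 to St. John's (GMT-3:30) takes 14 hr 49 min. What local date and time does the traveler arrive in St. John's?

Convert departure to UTC: 12:20 PM + 12:00 = 12:20 AM UTC on Dec 10.
Add 11 hours and 55 minutes leg 1 → 12:15 PM UTC.
Add 3 hours and 18 minutes layover in Westreach → 3:33 PM UTC.
Add 14 hours and 49 minutes leg 2 → 6:22 AM UTC (Dec 11).
St. John's is UTC−3:30, so local arrival = 6:22 AM − 3:30 = 2:52 AM on Dec 11.

2:52 AM on Dec 11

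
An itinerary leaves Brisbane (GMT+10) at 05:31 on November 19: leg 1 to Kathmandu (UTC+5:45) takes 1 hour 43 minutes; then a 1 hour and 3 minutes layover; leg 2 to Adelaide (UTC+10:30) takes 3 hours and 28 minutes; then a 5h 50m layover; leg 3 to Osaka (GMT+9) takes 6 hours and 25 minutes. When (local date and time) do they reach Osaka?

Convert departure to UTC: 05:31 − 10:00 = 19:31 UTC on Nov 18.
Add 1 hour 43 minutes leg 1 → 21:14 UTC.
Add 1 hour 3 minutes layover in Kathmandu → 22:17 UTC.
Add 3 hours 28 minutes leg 2 → 01:45 UTC (Nov 19).
Add 5 hours 50 minutes layover in Adelaide → 07:35 UTC.
Add 6 hours 25 minutes leg 3 → 14:00 UTC.
Osaka is UTC+9:00, so local arrival = 14:00 + 9:00 = 23:00 on Nov 19.

23:00 on Nov 19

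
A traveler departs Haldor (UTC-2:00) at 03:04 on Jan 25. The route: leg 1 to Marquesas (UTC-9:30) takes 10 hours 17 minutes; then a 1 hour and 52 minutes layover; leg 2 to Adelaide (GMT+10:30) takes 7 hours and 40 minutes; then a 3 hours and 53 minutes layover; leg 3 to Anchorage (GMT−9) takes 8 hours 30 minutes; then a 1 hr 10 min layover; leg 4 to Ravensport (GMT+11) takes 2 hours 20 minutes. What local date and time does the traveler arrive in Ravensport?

Convert departure to UTC: 03:04 + 2:00 = 05:04 UTC on Jan 25.
Add 10 hours 17 minutes leg 1 → 15:21 UTC.
Add 1 hour and 52 minutes layover in Marquesas → 17:13 UTC.
Add 7 hours 40 minutes leg 2 → 00:53 UTC (Jan 26).
Add 3 hours and 53 minutes layover in Adelaide → 04:46 UTC.
Add 8 hours and 30 minutes leg 3 → 13:16 UTC.
Add 1 hour 10 minutes layover in Anchorage → 14:26 UTC.
Add 2 hours and 20 minutes leg 4 → 16:46 UTC.
Ravensport is UTC+11:00, so local arrival = 16:46 + 11:00 = 03:46 on Jan 27.

03:46 on Jan 27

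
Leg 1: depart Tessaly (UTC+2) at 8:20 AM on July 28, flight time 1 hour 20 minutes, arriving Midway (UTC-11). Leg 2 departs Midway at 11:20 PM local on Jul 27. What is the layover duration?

2 hours 40 minutes

Convert departure to UTC: 8:20 AM − 2:00 = 6:20 AM UTC on Jul 28.
Add 1 hour and 20 minutes flight time → 7:40 AM UTC.
Midway is UTC−11:00, so local arrival = 7:40 AM − 11:00 = 8:40 PM on Jul 27.
Layover = 11:20 PM − 8:40 PM = 2 hours 40 minutes.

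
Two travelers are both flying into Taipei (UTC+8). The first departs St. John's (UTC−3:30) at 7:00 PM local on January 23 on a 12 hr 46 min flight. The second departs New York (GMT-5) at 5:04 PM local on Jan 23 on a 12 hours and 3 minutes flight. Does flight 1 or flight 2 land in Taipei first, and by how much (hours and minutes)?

Flight 1 in UTC: 7:00 PM + 3:30 = 10:30 PM on Jan 23.
+12 hours and 46 minutes → arrive 11:16 AM UTC on Jan 24.
Flight 2 in UTC: 5:04 PM + 5:00 = 10:04 PM on Jan 23.
+12 hours and 3 minutes → arrive 10:07 AM UTC on Jan 24.
Flight 2 lands earlier by 1 hour 9 minutes.

the second, by 1 hour 9 minutes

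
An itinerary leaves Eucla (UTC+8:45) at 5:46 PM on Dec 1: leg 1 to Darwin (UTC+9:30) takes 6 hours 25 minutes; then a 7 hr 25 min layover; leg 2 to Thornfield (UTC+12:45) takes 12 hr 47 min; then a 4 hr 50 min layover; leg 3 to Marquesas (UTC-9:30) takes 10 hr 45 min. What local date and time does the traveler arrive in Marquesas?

Convert departure to UTC: 5:46 PM − 8:45 = 9:01 AM UTC on Dec 1.
Add 6 hours and 25 minutes leg 1 → 3:26 PM UTC.
Add 7 hours and 25 minutes layover in Darwin → 10:51 PM UTC.
Add 12 hours and 47 minutes leg 2 → 11:38 AM UTC (Dec 2).
Add 4 hours 50 minutes layover in Thornfield → 4:28 PM UTC.
Add 10 hours and 45 minutes leg 3 → 3:13 AM UTC (Dec 3).
Marquesas is UTC−9:30, so local arrival = 3:13 AM − 9:30 = 5:43 PM on Dec 2.

5:43 PM on December 2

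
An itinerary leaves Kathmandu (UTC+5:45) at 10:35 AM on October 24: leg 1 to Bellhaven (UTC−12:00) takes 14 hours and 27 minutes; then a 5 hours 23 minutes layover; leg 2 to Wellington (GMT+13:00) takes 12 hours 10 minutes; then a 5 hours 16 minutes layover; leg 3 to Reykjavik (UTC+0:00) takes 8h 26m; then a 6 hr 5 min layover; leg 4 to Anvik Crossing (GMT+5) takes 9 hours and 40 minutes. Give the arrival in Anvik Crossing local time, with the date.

Convert departure to UTC: 10:35 AM − 5:45 = 4:50 AM UTC on Oct 24.
Add 14 hours 27 minutes leg 1 → 7:17 PM UTC.
Add 5 hours 23 minutes layover in Bellhaven → 12:40 AM UTC (Oct 25).
Add 12 hours 10 minutes leg 2 → 12:50 PM UTC.
Add 5 hours and 16 minutes layover in Wellington → 6:06 PM UTC.
Add 8 hours and 26 minutes leg 3 → 2:32 AM UTC (Oct 26).
Add 6 hours 5 minutes layover in Reykjavik → 8:37 AM UTC.
Add 9 hours 40 minutes leg 4 → 6:17 PM UTC.
Anvik Crossing is UTC+5:00, so local arrival = 6:17 PM + 5:00 = 11:17 PM on Oct 26.

11:17 PM on Oct 26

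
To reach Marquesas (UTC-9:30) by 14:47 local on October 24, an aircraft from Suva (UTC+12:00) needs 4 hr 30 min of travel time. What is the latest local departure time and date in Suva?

Target arrival in UTC: 14:47 + 9:30 = 00:17 on Oct 25.
Subtract 4 hours 30 minutes → departure 19:47 UTC on Oct 24.
Suva is UTC+12:00: 19:47 + 12:00 = 07:47 on Oct 25.

07:47 on October 25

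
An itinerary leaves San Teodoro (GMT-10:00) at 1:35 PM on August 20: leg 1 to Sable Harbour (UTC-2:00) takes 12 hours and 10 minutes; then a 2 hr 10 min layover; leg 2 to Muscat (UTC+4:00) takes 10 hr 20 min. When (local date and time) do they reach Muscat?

4:15 AM on Aug 22

Convert departure to UTC: 1:35 PM + 10:00 = 11:35 PM UTC on Aug 20.
Add 12 hours and 10 minutes leg 1 → 11:45 AM UTC (Aug 21).
Add 2 hours 10 minutes layover in Sable Harbour → 1:55 PM UTC.
Add 10 hours and 20 minutes leg 2 → 12:15 AM UTC (Aug 22).
Muscat is UTC+4:00, so local arrival = 12:15 AM + 4:00 = 4:15 AM on Aug 22.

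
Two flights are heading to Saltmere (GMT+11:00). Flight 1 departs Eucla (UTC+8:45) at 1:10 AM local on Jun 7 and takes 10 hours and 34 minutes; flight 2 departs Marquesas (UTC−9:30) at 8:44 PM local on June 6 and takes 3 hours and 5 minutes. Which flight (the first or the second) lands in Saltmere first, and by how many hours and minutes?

the first, by 6 hours 20 minutes

Flight 1 in UTC: 1:10 AM − 8:45 = 4:25 PM on Jun 6.
+10 hours and 34 minutes → arrive 2:59 AM UTC on Jun 7.
Flight 2 in UTC: 8:44 PM + 9:30 = 6:14 AM on Jun 7.
+3 hours and 5 minutes → arrive 9:19 AM UTC on Jun 7.
Flight 1 lands earlier by 6 hours 20 minutes.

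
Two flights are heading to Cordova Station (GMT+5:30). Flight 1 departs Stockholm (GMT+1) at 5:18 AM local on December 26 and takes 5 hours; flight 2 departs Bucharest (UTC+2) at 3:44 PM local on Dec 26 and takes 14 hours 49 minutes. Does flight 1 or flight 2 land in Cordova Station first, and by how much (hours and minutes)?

the first, by 19 hours 15 minutes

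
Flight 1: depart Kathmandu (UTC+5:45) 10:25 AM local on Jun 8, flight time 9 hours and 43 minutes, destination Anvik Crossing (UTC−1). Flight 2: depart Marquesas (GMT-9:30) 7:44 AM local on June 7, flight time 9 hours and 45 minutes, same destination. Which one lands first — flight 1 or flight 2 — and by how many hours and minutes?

the second, by 11 hours 24 minutes

Flight 1 in UTC: 10:25 AM − 5:45 = 4:40 AM on Jun 8.
+9 hours and 43 minutes → arrive 2:23 PM UTC on Jun 8.
Flight 2 in UTC: 7:44 AM + 9:30 = 5:14 PM on Jun 7.
+9 hours 45 minutes → arrive 2:59 AM UTC on Jun 8.
Flight 2 lands earlier by 11 hours 24 minutes.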